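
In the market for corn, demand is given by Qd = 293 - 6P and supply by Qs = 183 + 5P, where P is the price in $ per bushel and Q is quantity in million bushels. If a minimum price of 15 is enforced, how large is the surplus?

Surplus = 55

With P fixed at 15, quantity demanded is 203 and quantity supplied is 258.
Surplus = Qs - Qd = 258 - 203 = 55.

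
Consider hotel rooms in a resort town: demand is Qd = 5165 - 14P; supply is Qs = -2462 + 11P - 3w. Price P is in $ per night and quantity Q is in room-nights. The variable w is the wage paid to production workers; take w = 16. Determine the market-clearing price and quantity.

P* = 307, Q* = 867

With w = 16, supply is Qs = -2510 + 11P.
Equating demand and supply, 5165 - 14P = -2510 + 11P gives 25P = 7675, so P* = 307.
Plugging P* into demand: Q* = 5165 - 14(307) = 867.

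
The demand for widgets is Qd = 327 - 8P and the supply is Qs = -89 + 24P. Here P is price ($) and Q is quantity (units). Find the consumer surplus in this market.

Consumer surplus = 3108.0625

Set Qd = Qs: 327 - 8P = -89 + 24P, so 416 = 32P and P* = 13.
Substitute back: Q* = 327 - 8(13) = 223.
Demand choke price (Qd = 0): P = 327/8 = 40.875. Consumer surplus = ½ × (40.875 - 13) × 223 = 3108.0625.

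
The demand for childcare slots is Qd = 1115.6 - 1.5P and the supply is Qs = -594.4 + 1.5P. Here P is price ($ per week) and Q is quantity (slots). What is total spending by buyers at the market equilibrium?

Total spending by buyers = 148542

Set Qd = Qs: 1115.6 - 1.5P = -594.4 + 1.5P, so 1710 = 3P and P* = 570.
Substitute back: Q* = 1115.6 - 1.5(570) = 260.6.
Total spending by buyers = P* × Q* = 570 × 260.6 = 148542.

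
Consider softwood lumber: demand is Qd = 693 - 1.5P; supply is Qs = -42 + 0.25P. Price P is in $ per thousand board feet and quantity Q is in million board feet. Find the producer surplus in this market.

Equating demand and supply, 693 - 1.5P = -42 + 0.25P gives 1.75P = 735, so P* = 420.
Substitute back: Q* = 693 - 1.5(420) = 63.
Supply choke price (Qs = 0): P = 168. Producer surplus = ½ × (420 - 168) × 63 = 7938.

Producer surplus = 7938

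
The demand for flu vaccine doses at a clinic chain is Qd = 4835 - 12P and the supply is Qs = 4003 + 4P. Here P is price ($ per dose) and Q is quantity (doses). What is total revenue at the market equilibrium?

Equating demand and supply, 4835 - 12P = 4003 + 4P gives 16P = 832, so P* = 52.
From the demand curve, Q* = 4835 - 12(52) = 4211.
Total revenue = P* × Q* = 52 × 4211 = 218972.

Total revenue = 218972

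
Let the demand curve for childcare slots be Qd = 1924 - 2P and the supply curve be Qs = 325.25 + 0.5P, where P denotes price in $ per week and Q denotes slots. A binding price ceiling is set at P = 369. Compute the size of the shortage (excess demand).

Evaluating both curves at the ceiling price 369 gives Qd = 1186, Qs = 509.75.
Shortage = Qd - Qs = 1186 - 509.75 = 676.25.

Shortage = 676.25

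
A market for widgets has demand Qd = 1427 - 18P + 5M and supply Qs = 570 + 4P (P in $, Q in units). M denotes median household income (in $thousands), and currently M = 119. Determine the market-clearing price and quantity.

With M = 119, demand is Qd = 2022 - 18P.
At equilibrium Qd = Qs, so 2022 - 18P = 570 + 4P; collecting terms, 1452 = 22P and P* = 66.
Substitute back: Q* = 2022 - 18(66) = 834.

P* = 66, Q* = 834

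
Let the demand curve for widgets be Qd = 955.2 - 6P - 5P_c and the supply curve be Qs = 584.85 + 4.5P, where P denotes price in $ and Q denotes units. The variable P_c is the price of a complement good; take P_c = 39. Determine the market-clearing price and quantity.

With P_c = 39, demand is Qd = 760.2 - 6P.
At equilibrium Qd = Qs, so 760.2 - 6P = 584.85 + 4.5P; collecting terms, 175.35 = 10.5P and P* = 16.7.
Substitute back: Q* = 760.2 - 6(16.7) = 660.

P* = 16.7, Q* = 660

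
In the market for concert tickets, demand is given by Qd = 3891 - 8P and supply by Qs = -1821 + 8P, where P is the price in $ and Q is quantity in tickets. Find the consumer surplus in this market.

At equilibrium Qd = Qs, so 3891 - 8P = -1821 + 8P; collecting terms, 5712 = 16P and P* = 357.
From the demand curve, Q* = 3891 - 8(357) = 1035.
Demand choke price (Qd = 0): P = 3891/8 = 486.375. Consumer surplus = ½ × (486.375 - 357) × 1035 = 66951.5625.

Consumer surplus = 66951.5625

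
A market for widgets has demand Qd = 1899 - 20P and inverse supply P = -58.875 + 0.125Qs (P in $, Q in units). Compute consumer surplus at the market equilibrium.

Consumer surplus = 19316.025

Rewriting in direct form: Qs = 471 + 8P.
The market clears where 1899 - 20P = 471 + 8P. Rearranging, 28P = 1428, hence P* = 51.
Plugging P* into demand: Q* = 1899 - 20(51) = 879.
Demand choke price (Qd = 0): P = 1899/20 = 94.95. Consumer surplus = ½ × (94.95 - 51) × 879 = 19316.025.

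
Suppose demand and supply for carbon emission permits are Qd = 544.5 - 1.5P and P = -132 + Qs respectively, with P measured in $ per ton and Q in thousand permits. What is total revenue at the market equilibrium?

Total revenue = 49005

Rewriting in direct form: Qs = 132 + P.
Set Qd = Qs: 544.5 - 1.5P = 132 + P, so 412.5 = 2.5P and P* = 165.
From the demand curve, Q* = 544.5 - 1.5(165) = 297.
Total revenue = P* × Q* = 165 × 297 = 49005.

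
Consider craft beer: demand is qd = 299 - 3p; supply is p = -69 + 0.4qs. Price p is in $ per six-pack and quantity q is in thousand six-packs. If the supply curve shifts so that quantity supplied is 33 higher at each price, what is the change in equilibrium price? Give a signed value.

Inverting to quantity form: qs = 172.5 + 2.5p.
Set qd = qs: 299 - 3p = 172.5 + 2.5p, so 126.5 = 5.5p and p* = 23.
Substitute back: q* = 299 - 3(23) = 230.
After the shift, supply is qs = 205.5 + 2.5p.
Re-solving, 5.5p = 93.5 gives p = 17 and q = 248.
Δp = 17 - 23 = -6.

Δp = -6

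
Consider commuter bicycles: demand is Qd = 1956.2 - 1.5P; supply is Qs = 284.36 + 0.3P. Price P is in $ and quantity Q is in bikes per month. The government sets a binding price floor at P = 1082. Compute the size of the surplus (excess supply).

Surplus = 275.76

With P fixed at 1082, quantity demanded is 333.2 and quantity supplied is 608.96.
Surplus = Qs - Qd = 608.96 - 333.2 = 275.76.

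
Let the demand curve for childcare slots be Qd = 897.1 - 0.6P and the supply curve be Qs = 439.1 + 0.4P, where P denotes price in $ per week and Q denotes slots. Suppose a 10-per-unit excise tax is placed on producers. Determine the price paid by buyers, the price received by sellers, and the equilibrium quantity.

The tax drives a wedge P_b - P_s = 10. Substituting P_s = P_b - 10 into supply: Qs = 435.1 + 0.4P_b.
Market clearing requires 897.1 - 0.6P_b = 435.1 + 0.4P_b; hence 462 = P_b and P_b = 462.
Then P_s = 462 - 10 = 452 and Q = 897.1 - 0.6(462) = 619.9.

P_b = 462, P_s = 452, Q = 619.9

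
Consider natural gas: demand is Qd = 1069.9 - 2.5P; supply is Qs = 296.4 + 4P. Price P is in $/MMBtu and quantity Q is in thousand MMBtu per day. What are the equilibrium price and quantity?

Set Qd = Qs: 1069.9 - 2.5P = 296.4 + 4P, so 773.5 = 6.5P and P* = 119.
Plugging P* into demand: Q* = 1069.9 - 2.5(119) = 772.4.

P* = 119, Q* = 772.4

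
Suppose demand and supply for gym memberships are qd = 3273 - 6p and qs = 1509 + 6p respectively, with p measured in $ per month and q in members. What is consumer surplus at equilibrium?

Consumer surplus = 476406.75

Equating demand and supply, 3273 - 6p = 1509 + 6p gives 12p = 1764, so p* = 147.
Plugging p* into demand: q* = 3273 - 6(147) = 2391.
Demand choke price (qd = 0): p = 3273/6 = 545.5. Consumer surplus = ½ × (545.5 - 147) × 2391 = 476406.75.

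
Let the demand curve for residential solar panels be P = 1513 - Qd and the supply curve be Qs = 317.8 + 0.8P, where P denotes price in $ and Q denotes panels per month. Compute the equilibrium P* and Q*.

P* = 664, Q* = 849

In direct form, Qd = 1513 - P.
Set Qd = Qs: 1513 - P = 317.8 + 0.8P, so 1195.2 = 1.8P and P* = 664.
Substitute back: Q* = 1513 - 664 = 849.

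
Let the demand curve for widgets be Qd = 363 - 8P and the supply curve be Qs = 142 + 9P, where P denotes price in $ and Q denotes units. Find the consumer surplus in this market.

Equating demand and supply, 363 - 8P = 142 + 9P gives 17P = 221, so P* = 13.
From the demand curve, Q* = 363 - 8(13) = 259.
Demand choke price (Qd = 0): P = 363/8 = 45.375. Consumer surplus = ½ × (45.375 - 13) × 259 = 4192.5625.

Consumer surplus = 4192.5625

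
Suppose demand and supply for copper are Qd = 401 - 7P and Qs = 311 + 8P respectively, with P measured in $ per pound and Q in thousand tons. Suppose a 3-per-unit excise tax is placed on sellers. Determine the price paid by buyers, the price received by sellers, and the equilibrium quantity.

The tax drives a wedge P_b - P_s = 3. Substituting P_s = P_b - 3 into supply: Qs = 287 + 8P_b.
Equate demand and the shifted supply: 401 - 7P_b = 287 + 8P_b, giving 15P_b = 114, so P_b = 7.6.
Then P_s = 7.6 - 3 = 4.6 and Q = 401 - 7(7.6) = 347.8.

P_b = 7.6, P_s = 4.6, Q = 347.8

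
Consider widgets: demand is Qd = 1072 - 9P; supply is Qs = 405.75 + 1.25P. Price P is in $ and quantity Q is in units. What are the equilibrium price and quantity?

The market clears where 1072 - 9P = 405.75 + 1.25P. Rearranging, 10.25P = 666.25, hence P* = 65.
Plugging P* into demand: Q* = 1072 - 9(65) = 487.

P* = 65, Q* = 487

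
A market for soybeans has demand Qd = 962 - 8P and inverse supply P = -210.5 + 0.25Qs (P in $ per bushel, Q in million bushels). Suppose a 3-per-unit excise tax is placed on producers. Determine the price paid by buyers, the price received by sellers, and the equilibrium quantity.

Inverting to quantity form: Qs = 842 + 4P.
The tax drives a wedge P_b - P_s = 3. Substituting P_s = P_b - 3 into supply: Qs = 830 + 4P_b.
Equate demand and the shifted supply: 962 - 8P_b = 830 + 4P_b, giving 12P_b = 132, so P_b = 11.
So P_s = 8 and the quantity traded is Q = 962 - 8(11) = 874.

P_b = 11, P_s = 8, Q = 874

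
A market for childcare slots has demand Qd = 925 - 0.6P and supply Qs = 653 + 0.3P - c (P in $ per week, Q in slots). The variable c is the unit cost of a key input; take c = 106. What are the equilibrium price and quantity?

P* = 420, Q* = 673

With c = 106, supply is Qs = 547 + 0.3P.
The market clears where 925 - 0.6P = 547 + 0.3P. Rearranging, 0.9P = 378, hence P* = 420.
Substitute back: Q* = 925 - 0.6(420) = 673.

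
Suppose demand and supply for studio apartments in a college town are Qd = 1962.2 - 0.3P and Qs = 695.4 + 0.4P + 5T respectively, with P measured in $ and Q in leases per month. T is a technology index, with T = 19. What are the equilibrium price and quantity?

With T = 19, supply is Qs = 790.4 + 0.4P.
The market clears where 1962.2 - 0.3P = 790.4 + 0.4P. Rearranging, 0.7P = 1171.8, hence P* = 1674.
Substitute back: Q* = 1962.2 - 0.3(1674) = 1460.

P* = 1674, Q* = 1460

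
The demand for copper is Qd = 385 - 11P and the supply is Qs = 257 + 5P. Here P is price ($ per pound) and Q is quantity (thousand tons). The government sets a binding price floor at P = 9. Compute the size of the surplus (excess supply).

Surplus = 16

At P = 9: Qd = 286 and Qs = 302.
Surplus = Qs - Qd = 302 - 286 = 16.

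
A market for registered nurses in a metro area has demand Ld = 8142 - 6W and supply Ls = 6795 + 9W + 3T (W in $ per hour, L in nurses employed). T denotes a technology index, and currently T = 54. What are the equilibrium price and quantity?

With T = 54, supply is Ls = 6957 + 9W.
The market clears where 8142 - 6W = 6957 + 9W. Rearranging, 15W = 1185, hence W* = 79.
From the demand curve, L* = 8142 - 6(79) = 7668.

W* = 79, L* = 7668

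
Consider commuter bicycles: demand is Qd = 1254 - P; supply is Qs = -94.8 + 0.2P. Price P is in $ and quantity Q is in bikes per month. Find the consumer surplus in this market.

Equating demand and supply, 1254 - P = -94.8 + 0.2P gives 1.2P = 1348.8, so P* = 1124.
From the demand curve, Q* = 1254 - 1124 = 130.
Demand choke price (Qd = 0): P = 1254. Consumer surplus = ½ × (1254 - 1124) × 130 = 8450.

Consumer surplus = 8450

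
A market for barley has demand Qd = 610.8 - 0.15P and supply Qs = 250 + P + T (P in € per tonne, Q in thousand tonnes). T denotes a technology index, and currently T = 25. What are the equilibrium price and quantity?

P* = 292, Q* = 567

With T = 25, supply is Qs = 275 + P.
Set Qd = Qs: 610.8 - 0.15P = 275 + P, so 335.8 = 1.15P and P* = 292.
Then Q* = 610.8 - 0.15(292) = 567.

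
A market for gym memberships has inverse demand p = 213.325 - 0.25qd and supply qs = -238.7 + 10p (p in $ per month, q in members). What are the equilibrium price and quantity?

Solving each curve for q: qd = 853.3 - 4p.
The market clears where 853.3 - 4p = -238.7 + 10p. Rearranging, 14p = 1092, hence p* = 78.
From the demand curve, q* = 853.3 - 4(78) = 541.3.

p* = 78, q* = 541.3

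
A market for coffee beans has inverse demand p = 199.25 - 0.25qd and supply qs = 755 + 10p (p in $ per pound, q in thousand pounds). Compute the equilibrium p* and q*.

Solving each curve for q: qd = 797 - 4p.
Set qd = qs: 797 - 4p = 755 + 10p, so 42 = 14p and p* = 3.
Plugging p* into demand: q* = 797 - 4(3) = 785.

p* = 3, q* = 785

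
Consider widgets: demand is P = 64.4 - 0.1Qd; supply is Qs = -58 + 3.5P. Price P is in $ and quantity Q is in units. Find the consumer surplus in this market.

In direct form, Qd = 644 - 10P.
At equilibrium Qd = Qs, so 644 - 10P = -58 + 3.5P; collecting terms, 702 = 13.5P and P* = 52.
Plugging P* into demand: Q* = 644 - 10(52) = 124.
Demand choke price (Qd = 0): P = 644/10 = 64.4. Consumer surplus = ½ × (64.4 - 52) × 124 = 768.8.

Consumer surplus = 768.8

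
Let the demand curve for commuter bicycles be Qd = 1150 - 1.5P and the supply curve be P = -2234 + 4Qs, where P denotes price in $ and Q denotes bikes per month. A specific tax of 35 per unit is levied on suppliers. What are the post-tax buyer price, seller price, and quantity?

P_b = 343, P_s = 308, Q = 635.5

Solving each curve for Q: Qs = 558.5 + 0.25P.
Suppliers keep P_s = P_b - 35 per unit, so supply in terms of the buyer price is Qs = 549.75 + 0.25P_b.
Market clearing requires 1150 - 1.5P_b = 549.75 + 0.25P_b; hence 600.25 = 1.75P_b and P_b = 343.
Then P_s = 343 - 35 = 308 and Q = 1150 - 1.5(343) = 635.5.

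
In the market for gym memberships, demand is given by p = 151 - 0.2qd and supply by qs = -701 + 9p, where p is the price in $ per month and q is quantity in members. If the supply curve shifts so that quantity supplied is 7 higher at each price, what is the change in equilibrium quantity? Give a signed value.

Δq = 2.5

In direct form, qd = 755 - 5p.
At equilibrium qd = qs, so 755 - 5p = -701 + 9p; collecting terms, 1456 = 14p and p* = 104.
Substitute back: q* = 755 - 5(104) = 235.
After the shift, supply is qs = -694 + 9p.
The new intersection has 1449 = 14p, i.e. p = 103.5, q = 237.5.
Δq = 237.5 - 235 = 2.5.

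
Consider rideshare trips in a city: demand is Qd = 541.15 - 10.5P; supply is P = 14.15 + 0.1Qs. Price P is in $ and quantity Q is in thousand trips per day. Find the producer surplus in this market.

Producer surplus = 1833.6125

Inverting to quantity form: Qs = -141.5 + 10P.
At equilibrium Qd = Qs, so 541.15 - 10.5P = -141.5 + 10P; collecting terms, 682.65 = 20.5P and P* = 33.3.
Plugging P* into demand: Q* = 541.15 - 10.5(33.3) = 191.5.
Supply choke price (Qs = 0): P = 14.15. Producer surplus = ½ × (33.3 - 14.15) × 191.5 = 1833.6125.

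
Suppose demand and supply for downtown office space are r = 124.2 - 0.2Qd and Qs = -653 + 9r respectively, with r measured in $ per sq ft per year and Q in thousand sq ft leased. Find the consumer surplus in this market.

Rewriting in direct form: Qd = 621 - 5r.
Set Qd = Qs: 621 - 5r = -653 + 9r, so 1274 = 14r and r* = 91.
From the demand curve, Q* = 621 - 5(91) = 166.
Demand choke price (Qd = 0): r = 621/5 = 124.2. Consumer surplus = ½ × (124.2 - 91) × 166 = 2755.6.

Consumer surplus = 2755.6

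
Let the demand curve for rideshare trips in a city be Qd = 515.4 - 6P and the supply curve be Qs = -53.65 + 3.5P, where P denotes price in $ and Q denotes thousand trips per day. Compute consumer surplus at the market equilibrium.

Consumer surplus = 2028

At equilibrium Qd = Qs, so 515.4 - 6P = -53.65 + 3.5P; collecting terms, 569.05 = 9.5P and P* = 59.9.
Plugging P* into demand: Q* = 515.4 - 6(59.9) = 156.
Demand choke price (Qd = 0): P = 515.4/6 = 85.9. Consumer surplus = ½ × (85.9 - 59.9) × 156 = 2028.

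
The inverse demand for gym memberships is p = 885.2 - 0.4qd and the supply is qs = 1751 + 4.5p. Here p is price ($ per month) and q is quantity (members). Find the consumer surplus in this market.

Inverting to quantity form: qd = 2213 - 2.5p.
The market clears where 2213 - 2.5p = 1751 + 4.5p. Rearranging, 7p = 462, hence p* = 66.
Plugging p* into demand: q* = 2213 - 2.5(66) = 2048.
Demand choke price (qd = 0): p = 2213/2.5 = 885.2. Consumer surplus = ½ × (885.2 - 66) × 2048 = 838860.8.

Consumer surplus = 838860.8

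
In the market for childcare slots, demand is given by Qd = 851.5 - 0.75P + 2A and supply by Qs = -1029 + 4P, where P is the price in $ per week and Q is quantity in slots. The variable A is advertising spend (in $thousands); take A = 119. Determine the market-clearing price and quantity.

P* = 446, Q* = 755

With A = 119, demand is Qd = 1089.5 - 0.75P.
The market clears where 1089.5 - 0.75P = -1029 + 4P. Rearranging, 4.75P = 2118.5, hence P* = 446.
From the demand curve, Q* = 1089.5 - 0.75(446) = 755.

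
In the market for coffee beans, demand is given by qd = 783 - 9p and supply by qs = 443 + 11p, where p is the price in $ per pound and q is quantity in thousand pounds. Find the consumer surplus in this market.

Equating demand and supply, 783 - 9p = 443 + 11p gives 20p = 340, so p* = 17.
From the demand curve, q* = 783 - 9(17) = 630.
Demand choke price (qd = 0): p = 783/9 = 87. Consumer surplus = ½ × (87 - 17) × 630 = 22050.

Consumer surplus = 22050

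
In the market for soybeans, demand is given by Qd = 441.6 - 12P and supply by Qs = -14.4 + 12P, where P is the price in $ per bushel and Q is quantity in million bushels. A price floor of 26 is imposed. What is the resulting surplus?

With P fixed at 26, quantity demanded is 129.6 and quantity supplied is 297.6.
Surplus = Qs - Qd = 297.6 - 129.6 = 168.

Surplus = 168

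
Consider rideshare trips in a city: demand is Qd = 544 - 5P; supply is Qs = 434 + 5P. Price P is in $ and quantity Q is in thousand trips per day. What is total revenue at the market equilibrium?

At equilibrium Qd = Qs, so 544 - 5P = 434 + 5P; collecting terms, 110 = 10P and P* = 11.
Substitute back: Q* = 544 - 5(11) = 489.
Total revenue = P* × Q* = 11 × 489 = 5379.

Total revenue = 5379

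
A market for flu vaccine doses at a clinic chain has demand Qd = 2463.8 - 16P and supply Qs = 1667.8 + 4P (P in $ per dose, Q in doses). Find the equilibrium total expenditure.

At equilibrium Qd = Qs, so 2463.8 - 16P = 1667.8 + 4P; collecting terms, 796 = 20P and P* = 39.8.
Then Q* = 2463.8 - 16(39.8) = 1827.
Total expenditure = P* × Q* = 39.8 × 1827 = 72714.6.

Total expenditure = 72714.6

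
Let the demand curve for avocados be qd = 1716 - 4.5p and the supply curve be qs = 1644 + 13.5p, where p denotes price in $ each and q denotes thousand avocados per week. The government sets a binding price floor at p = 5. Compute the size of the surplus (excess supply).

Surplus = 18

With p fixed at 5, quantity demanded is 1693.5 and quantity supplied is 1711.5.
Surplus = qs - qd = 1711.5 - 1693.5 = 18.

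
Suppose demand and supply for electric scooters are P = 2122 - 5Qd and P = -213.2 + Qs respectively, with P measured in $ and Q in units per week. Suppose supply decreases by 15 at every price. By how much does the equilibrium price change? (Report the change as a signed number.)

ΔP = 12.5

In direct form, Qd = 424.4 - 0.2P and Qs = 213.2 + P.
At equilibrium Qd = Qs, so 424.4 - 0.2P = 213.2 + P; collecting terms, 211.2 = 1.2P and P* = 176.
Substitute back: Q* = 424.4 - 0.2(176) = 389.2.
After the shift, supply is Qs = 198.2 + P.
The new intersection has 226.2 = 1.2P, i.e. P = 188.5, Q = 386.7.
ΔP = 188.5 - 176 = 12.5.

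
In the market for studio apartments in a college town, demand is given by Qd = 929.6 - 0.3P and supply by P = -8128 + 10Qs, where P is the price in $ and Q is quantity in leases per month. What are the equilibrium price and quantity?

P* = 292, Q* = 842

Solving each curve for Q: Qs = 812.8 + 0.1P.
At equilibrium Qd = Qs, so 929.6 - 0.3P = 812.8 + 0.1P; collecting terms, 116.8 = 0.4P and P* = 292.
From the demand curve, Q* = 929.6 - 0.3(292) = 842.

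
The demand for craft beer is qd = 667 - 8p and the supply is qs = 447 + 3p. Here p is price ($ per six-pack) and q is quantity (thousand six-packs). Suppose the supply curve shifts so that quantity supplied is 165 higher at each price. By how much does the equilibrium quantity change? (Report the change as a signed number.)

Equating demand and supply, 667 - 8p = 447 + 3p gives 11p = 220, so p* = 20.
Plugging p* into demand: q* = 667 - 8(20) = 507.
After the shift, supply is qs = 612 + 3p.
Re-solving, 11p = 55 gives p = 5 and q = 627.
Δq = 627 - 507 = 120.

Δq = 120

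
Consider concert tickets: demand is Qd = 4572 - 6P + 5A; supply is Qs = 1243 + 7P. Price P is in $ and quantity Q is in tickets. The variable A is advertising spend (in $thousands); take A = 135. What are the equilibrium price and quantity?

P* = 308, Q* = 3399

With A = 135, demand is Qd = 5247 - 6P.
Equating demand and supply, 5247 - 6P = 1243 + 7P gives 13P = 4004, so P* = 308.
Substitute back: Q* = 5247 - 6(308) = 3399.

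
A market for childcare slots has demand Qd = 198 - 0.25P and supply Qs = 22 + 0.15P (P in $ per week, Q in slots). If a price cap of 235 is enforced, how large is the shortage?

Shortage = 82

Evaluating both curves at the ceiling price 235 gives Qd = 139.25, Qs = 57.25.
Shortage = Qd - Qs = 139.25 - 57.25 = 82.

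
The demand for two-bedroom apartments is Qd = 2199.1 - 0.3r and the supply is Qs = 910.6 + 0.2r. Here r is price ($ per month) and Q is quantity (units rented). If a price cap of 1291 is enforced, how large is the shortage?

Shortage = 643

Evaluating both curves at the ceiling price 1291 gives Qd = 1811.8, Qs = 1168.8.
Shortage = Qd - Qs = 1811.8 - 1168.8 = 643.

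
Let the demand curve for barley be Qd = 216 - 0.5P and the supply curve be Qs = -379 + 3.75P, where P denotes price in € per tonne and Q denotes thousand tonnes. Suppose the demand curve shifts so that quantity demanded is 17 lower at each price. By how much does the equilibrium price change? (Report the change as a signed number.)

ΔP = -4

The market clears where 216 - 0.5P = -379 + 3.75P. Rearranging, 4.25P = 595, hence P* = 140.
Substitute back: Q* = 216 - 0.5(140) = 146.
After the shift, demand is Qd = 199 - 0.5P.
The new intersection has 578 = 4.25P, i.e. P = 136, Q = 131.
ΔP = 136 - 140 = -4.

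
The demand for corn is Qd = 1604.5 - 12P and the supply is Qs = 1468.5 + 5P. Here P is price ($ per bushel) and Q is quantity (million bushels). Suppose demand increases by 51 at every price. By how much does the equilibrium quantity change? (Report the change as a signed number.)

ΔQ = 15

The market clears where 1604.5 - 12P = 1468.5 + 5P. Rearranging, 17P = 136, hence P* = 8.
Then Q* = 1604.5 - 12(8) = 1508.5.
After the shift, demand is Qd = 1655.5 - 12P.
New equilibrium: 187 = 17P, so P = 11 and Q = 1523.5.
ΔQ = 1523.5 - 1508.5 = 15.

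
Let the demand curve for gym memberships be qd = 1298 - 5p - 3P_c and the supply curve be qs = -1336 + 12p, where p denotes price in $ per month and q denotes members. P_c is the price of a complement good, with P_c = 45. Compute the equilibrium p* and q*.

With P_c = 45, demand is qd = 1163 - 5p.
The market clears where 1163 - 5p = -1336 + 12p. Rearranging, 17p = 2499, hence p* = 147.
From the demand curve, q* = 1163 - 5(147) = 428.

p* = 147, q* = 428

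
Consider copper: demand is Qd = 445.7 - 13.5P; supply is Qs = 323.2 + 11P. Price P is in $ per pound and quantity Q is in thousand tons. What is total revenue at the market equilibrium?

Equating demand and supply, 445.7 - 13.5P = 323.2 + 11P gives 24.5P = 122.5, so P* = 5.
From the demand curve, Q* = 445.7 - 13.5(5) = 378.2.
Total revenue = P* × Q* = 5 × 378.2 = 1891.

Total revenue = 1891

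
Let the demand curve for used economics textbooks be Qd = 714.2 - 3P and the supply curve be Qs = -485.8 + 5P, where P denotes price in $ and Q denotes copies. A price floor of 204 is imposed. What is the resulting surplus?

At P = 204: Qd = 102.2 and Qs = 534.2.
Surplus = Qs - Qd = 534.2 - 102.2 = 432.

Surplus = 432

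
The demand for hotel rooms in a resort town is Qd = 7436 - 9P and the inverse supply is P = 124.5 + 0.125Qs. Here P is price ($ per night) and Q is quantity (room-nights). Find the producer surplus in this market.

Producer surplus = 552049

Rewriting in direct form: Qs = -996 + 8P.
The market clears where 7436 - 9P = -996 + 8P. Rearranging, 17P = 8432, hence P* = 496.
From the demand curve, Q* = 7436 - 9(496) = 2972.
Supply choke price (Qs = 0): P = 124.5. Producer surplus = ½ × (496 - 124.5) × 2972 = 552049.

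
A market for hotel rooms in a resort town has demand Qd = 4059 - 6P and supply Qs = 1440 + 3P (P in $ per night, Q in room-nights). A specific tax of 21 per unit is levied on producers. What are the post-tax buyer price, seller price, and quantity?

P_b = 298, P_s = 277, Q = 2271

With a tax of 21 on producers, they supply based on the net price P_s = P_b - 21, so Qs = 1377 + 3P_b.
Set Qd = Qs: 4059 - 6P_b = 1377 + 3P_b, so 2682 = 9P_b and P_b = 298.
So P_s = 277 and the quantity traded is Q = 4059 - 6(298) = 2271.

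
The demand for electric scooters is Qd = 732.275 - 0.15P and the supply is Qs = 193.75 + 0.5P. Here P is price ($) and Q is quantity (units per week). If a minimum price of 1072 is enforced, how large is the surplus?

Evaluating both curves at the floor price 1072 gives Qd = 571.475, Qs = 729.75.
Surplus = Qs - Qd = 729.75 - 571.475 = 158.275.

Surplus = 158.275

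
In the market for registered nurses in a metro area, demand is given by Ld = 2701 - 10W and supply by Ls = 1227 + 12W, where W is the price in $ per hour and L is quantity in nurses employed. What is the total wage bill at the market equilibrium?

Equating demand and supply, 2701 - 10W = 1227 + 12W gives 22W = 1474, so W* = 67.
Plugging W* into demand: L* = 2701 - 10(67) = 2031.
The total wage bill = W* × L* = 67 × 2031 = 136077.

The total wage bill = 136077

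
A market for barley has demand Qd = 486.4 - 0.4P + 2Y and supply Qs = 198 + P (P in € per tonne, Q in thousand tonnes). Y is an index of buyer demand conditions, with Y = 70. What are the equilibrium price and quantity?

P* = 306, Q* = 504

With Y = 70, demand is Qd = 626.4 - 0.4P.
Set Qd = Qs: 626.4 - 0.4P = 198 + P, so 428.4 = 1.4P and P* = 306.
Substitute back: Q* = 626.4 - 0.4(306) = 504.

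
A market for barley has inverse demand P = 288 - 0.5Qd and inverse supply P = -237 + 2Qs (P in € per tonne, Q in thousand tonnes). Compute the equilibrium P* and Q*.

P* = 183, Q* = 210

Solving each curve for Q: Qd = 576 - 2P and Qs = 118.5 + 0.5P.
At equilibrium Qd = Qs, so 576 - 2P = 118.5 + 0.5P; collecting terms, 457.5 = 2.5P and P* = 183.
From the demand curve, Q* = 576 - 2(183) = 210.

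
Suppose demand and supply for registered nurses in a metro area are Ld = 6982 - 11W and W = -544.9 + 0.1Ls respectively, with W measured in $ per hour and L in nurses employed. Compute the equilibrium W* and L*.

In direct form, Ls = 5449 + 10W.
At equilibrium Ld = Ls, so 6982 - 11W = 5449 + 10W; collecting terms, 1533 = 21W and W* = 73.
Then L* = 6982 - 11(73) = 6179.

W* = 73, L* = 6179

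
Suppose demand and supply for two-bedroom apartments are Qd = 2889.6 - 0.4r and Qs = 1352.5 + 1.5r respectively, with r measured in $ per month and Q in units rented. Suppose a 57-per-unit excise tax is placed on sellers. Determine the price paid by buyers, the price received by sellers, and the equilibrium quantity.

r_b = 854, r_s = 797, Q = 2548

Sellers keep r_s = r_b - 57 per unit, so supply in terms of the buyer price is Qs = 1267 + 1.5r_b.
Equate demand and the shifted supply: 2889.6 - 0.4r_b = 1267 + 1.5r_b, giving 1.9r_b = 1622.6, so r_b = 854.
So r_s = 797 and the quantity traded is Q = 2889.6 - 0.4(854) = 2548.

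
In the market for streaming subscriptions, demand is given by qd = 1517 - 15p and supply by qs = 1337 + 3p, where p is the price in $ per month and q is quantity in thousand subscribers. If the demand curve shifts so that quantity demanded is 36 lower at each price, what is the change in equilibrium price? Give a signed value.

Δp = -2

At equilibrium qd = qs, so 1517 - 15p = 1337 + 3p; collecting terms, 180 = 18p and p* = 10.
From the demand curve, q* = 1517 - 15(10) = 1367.
After the shift, demand is qd = 1481 - 15p.
The new intersection has 144 = 18p, i.e. p = 8, q = 1361.
Δp = 8 - 10 = -2.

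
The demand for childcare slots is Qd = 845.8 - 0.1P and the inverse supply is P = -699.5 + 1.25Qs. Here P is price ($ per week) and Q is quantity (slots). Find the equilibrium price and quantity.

P* = 318, Q* = 814

Rewriting in direct form: Qs = 559.6 + 0.8P.
Set Qd = Qs: 845.8 - 0.1P = 559.6 + 0.8P, so 286.2 = 0.9P and P* = 318.
Substitute back: Q* = 845.8 - 0.1(318) = 814.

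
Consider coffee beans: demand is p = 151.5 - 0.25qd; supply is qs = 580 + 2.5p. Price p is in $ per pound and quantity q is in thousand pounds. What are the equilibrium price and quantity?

p* = 4, q* = 590

In direct form, qd = 606 - 4p.
Equating demand and supply, 606 - 4p = 580 + 2.5p gives 6.5p = 26, so p* = 4.
Substitute back: q* = 606 - 4(4) = 590.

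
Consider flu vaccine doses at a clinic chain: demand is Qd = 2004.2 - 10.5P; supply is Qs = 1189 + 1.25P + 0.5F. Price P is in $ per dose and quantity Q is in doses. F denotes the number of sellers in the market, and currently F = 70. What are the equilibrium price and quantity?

With F = 70, supply is Qs = 1224 + 1.25P.
Set Qd = Qs: 2004.2 - 10.5P = 1224 + 1.25P, so 780.2 = 11.75P and P* = 66.4.
Plugging P* into demand: Q* = 2004.2 - 10.5(66.4) = 1307.

P* = 66.4, Q* = 1307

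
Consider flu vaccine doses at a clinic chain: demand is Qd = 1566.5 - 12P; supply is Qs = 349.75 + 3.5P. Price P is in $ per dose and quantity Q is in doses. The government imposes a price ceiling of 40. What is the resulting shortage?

Evaluating both curves at the ceiling price 40 gives Qd = 1086.5, Qs = 489.75.
Shortage = Qd - Qs = 1086.5 - 489.75 = 596.75.

Shortage = 596.75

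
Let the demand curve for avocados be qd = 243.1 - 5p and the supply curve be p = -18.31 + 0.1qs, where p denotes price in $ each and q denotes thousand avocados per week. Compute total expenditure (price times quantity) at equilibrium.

Total expenditure = 892.4

Inverting to quantity form: qs = 183.1 + 10p.
Equating demand and supply, 243.1 - 5p = 183.1 + 10p gives 15p = 60, so p* = 4.
Then q* = 243.1 - 5(4) = 223.1.
Total expenditure = p* × q* = 4 × 223.1 = 892.4.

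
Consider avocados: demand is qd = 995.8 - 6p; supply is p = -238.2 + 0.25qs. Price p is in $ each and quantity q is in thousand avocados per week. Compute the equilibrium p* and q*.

Solving each curve for q: qs = 952.8 + 4p.
Equating demand and supply, 995.8 - 6p = 952.8 + 4p gives 10p = 43, so p* = 4.3.
Plugging p* into demand: q* = 995.8 - 6(4.3) = 970.

p* = 4.3, q* = 970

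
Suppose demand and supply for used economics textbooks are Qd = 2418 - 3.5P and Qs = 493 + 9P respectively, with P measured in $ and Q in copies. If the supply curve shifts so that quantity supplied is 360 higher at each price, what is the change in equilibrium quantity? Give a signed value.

The market clears where 2418 - 3.5P = 493 + 9P. Rearranging, 12.5P = 1925, hence P* = 154.
Then Q* = 2418 - 3.5(154) = 1879.
After the shift, supply is Qs = 853 + 9P.
The new intersection has 1565 = 12.5P, i.e. P = 125.2, Q = 1979.8.
ΔQ = 1979.8 - 1879 = 100.8.

ΔQ = 100.8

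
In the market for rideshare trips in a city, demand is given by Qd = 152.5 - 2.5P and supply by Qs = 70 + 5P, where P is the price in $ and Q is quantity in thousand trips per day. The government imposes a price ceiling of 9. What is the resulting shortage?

Shortage = 15

At P = 9: Qd = 130 and Qs = 115.
Shortage = Qd - Qs = 130 - 115 = 15.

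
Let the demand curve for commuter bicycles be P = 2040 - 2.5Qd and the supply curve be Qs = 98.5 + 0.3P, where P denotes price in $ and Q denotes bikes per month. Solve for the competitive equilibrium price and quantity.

P* = 1025, Q* = 406

In direct form, Qd = 816 - 0.4P.
The market clears where 816 - 0.4P = 98.5 + 0.3P. Rearranging, 0.7P = 717.5, hence P* = 1025.
Then Q* = 816 - 0.4(1025) = 406.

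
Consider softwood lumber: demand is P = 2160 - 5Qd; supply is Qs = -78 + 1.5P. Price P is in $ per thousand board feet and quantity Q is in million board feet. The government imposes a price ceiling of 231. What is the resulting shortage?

Shortage = 117.3

Solving each curve for Q: Qd = 432 - 0.2P.
Evaluating both curves at the ceiling price 231 gives Qd = 385.8, Qs = 268.5.
Shortage = Qd - Qs = 385.8 - 268.5 = 117.3.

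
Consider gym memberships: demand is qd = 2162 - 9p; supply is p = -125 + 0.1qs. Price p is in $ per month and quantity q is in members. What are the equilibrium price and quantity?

p* = 48, q* = 1730

Solving each curve for q: qs = 1250 + 10p.
Equating demand and supply, 2162 - 9p = 1250 + 10p gives 19p = 912, so p* = 48.
Plugging p* into demand: q* = 2162 - 9(48) = 1730.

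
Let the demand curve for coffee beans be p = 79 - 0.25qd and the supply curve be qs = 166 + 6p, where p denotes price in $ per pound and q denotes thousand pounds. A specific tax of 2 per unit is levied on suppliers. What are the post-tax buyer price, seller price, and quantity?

p_b = 16.2, p_s = 14.2, q = 251.2

Solving each curve for q: qd = 316 - 4p.
The tax drives a wedge p_b - p_s = 2. Substituting p_s = p_b - 2 into supply: qs = 154 + 6p_b.
Market clearing requires 316 - 4p_b = 154 + 6p_b; hence 162 = 10p_b and p_b = 16.2.
So p_s = 14.2 and the quantity traded is q = 316 - 4(16.2) = 251.2.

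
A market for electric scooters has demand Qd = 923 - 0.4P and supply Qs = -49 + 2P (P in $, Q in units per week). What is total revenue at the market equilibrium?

At equilibrium Qd = Qs, so 923 - 0.4P = -49 + 2P; collecting terms, 972 = 2.4P and P* = 405.
From the demand curve, Q* = 923 - 0.4(405) = 761.
Total revenue = P* × Q* = 405 × 761 = 308205.

Total revenue = 308205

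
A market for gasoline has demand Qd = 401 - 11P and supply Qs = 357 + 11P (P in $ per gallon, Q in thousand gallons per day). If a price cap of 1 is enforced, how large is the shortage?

At P = 1: Qd = 390 and Qs = 368.
Shortage = Qd - Qs = 390 - 368 = 22.

Shortage = 22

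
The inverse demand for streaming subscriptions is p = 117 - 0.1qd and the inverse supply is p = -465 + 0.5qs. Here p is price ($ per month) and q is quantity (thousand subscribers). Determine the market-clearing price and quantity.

p* = 20, q* = 970

In direct form, qd = 1170 - 10p and qs = 930 + 2p.
Set qd = qs: 1170 - 10p = 930 + 2p, so 240 = 12p and p* = 20.
Then q* = 1170 - 10(20) = 970.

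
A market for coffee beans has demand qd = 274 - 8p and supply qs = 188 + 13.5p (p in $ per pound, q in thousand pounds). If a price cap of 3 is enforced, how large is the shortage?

Shortage = 21.5

Evaluating both curves at the ceiling price 3 gives qd = 250, qs = 228.5.
Shortage = qd - qs = 250 - 228.5 = 21.5.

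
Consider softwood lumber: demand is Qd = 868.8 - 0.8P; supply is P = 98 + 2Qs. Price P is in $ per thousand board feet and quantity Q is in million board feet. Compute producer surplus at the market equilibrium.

Producer surplus = 92416

Rewriting in direct form: Qs = -49 + 0.5P.
Equating demand and supply, 868.8 - 0.8P = -49 + 0.5P gives 1.3P = 917.8, so P* = 706.
Substitute back: Q* = 868.8 - 0.8(706) = 304.
Supply choke price (Qs = 0): P = 98. Producer surplus = ½ × (706 - 98) × 304 = 92416.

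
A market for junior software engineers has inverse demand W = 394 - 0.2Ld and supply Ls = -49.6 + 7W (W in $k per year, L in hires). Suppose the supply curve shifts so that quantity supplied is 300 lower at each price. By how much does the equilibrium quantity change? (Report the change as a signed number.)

In direct form, Ld = 1970 - 5W.
Set Ld = Ls: 1970 - 5W = -49.6 + 7W, so 2019.6 = 12W and W* = 168.3.
Plugging W* into demand: L* = 1970 - 5(168.3) = 1128.5.
After the shift, supply is Ls = -349.6 + 7W.
The new intersection has 2319.6 = 12W, i.e. W = 193.3, L = 1003.5.
ΔL = 1003.5 - 1128.5 = -125.

ΔL = -125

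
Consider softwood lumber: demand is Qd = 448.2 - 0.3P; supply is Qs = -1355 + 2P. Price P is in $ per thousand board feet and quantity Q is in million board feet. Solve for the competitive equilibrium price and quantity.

P* = 784, Q* = 213

Equating demand and supply, 448.2 - 0.3P = -1355 + 2P gives 2.3P = 1803.2, so P* = 784.
Substitute back: Q* = 448.2 - 0.3(784) = 213.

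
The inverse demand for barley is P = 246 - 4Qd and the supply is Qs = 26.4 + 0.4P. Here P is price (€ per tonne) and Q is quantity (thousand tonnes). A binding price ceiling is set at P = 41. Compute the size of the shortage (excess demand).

Shortage = 8.45

Solving each curve for Q: Qd = 61.5 - 0.25P.
At P = 41: Qd = 51.25 and Qs = 42.8.
Shortage = Qd - Qs = 51.25 - 42.8 = 8.45.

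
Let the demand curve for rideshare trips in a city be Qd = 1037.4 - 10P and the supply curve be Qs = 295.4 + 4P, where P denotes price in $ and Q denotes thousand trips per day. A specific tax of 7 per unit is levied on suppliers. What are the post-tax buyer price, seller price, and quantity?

With a tax of 7 on suppliers, they supply based on the net price P_s = P_b - 7, so Qs = 267.4 + 4P_b.
Equate demand and the shifted supply: 1037.4 - 10P_b = 267.4 + 4P_b, giving 14P_b = 770, so P_b = 55.
Then P_s = 55 - 7 = 48 and Q = 1037.4 - 10(55) = 487.4.

P_b = 55, P_s = 48, Q = 487.4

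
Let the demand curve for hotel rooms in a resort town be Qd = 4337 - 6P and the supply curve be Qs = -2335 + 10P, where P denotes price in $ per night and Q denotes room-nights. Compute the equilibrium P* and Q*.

Set Qd = Qs: 4337 - 6P = -2335 + 10P, so 6672 = 16P and P* = 417.
Plugging P* into demand: Q* = 4337 - 6(417) = 1835.

P* = 417, Q* = 1835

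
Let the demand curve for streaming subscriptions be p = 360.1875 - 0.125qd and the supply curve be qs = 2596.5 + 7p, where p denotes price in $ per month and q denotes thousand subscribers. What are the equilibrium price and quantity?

Rewriting in direct form: qd = 2881.5 - 8p.
Equating demand and supply, 2881.5 - 8p = 2596.5 + 7p gives 15p = 285, so p* = 19.
Plugging p* into demand: q* = 2881.5 - 8(19) = 2729.5.

p* = 19, q* = 2729.5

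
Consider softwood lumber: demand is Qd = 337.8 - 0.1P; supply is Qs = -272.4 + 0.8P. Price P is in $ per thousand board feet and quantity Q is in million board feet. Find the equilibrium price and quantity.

P* = 678, Q* = 270

Set Qd = Qs: 337.8 - 0.1P = -272.4 + 0.8P, so 610.2 = 0.9P and P* = 678.
From the demand curve, Q* = 337.8 - 0.1(678) = 270.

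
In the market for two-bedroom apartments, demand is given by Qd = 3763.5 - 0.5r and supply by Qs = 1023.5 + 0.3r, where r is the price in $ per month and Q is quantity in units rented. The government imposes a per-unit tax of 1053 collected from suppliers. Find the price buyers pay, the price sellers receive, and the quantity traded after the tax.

r_b = 3819.875, r_s = 2766.875, Q = 1853.5625

The tax drives a wedge r_b - r_s = 1053. Substituting r_s = r_b - 1053 into supply: Qs = 707.6 + 0.3r_b.
Equate demand and the shifted supply: 3763.5 - 0.5r_b = 707.6 + 0.3r_b, giving 0.8r_b = 3055.9, so r_b = 3819.875.
Then r_s = 3819.875 - 1053 = 2766.875 and Q = 3763.5 - 0.5(3819.875) = 1853.5625.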